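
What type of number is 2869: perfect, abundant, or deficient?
deficient

Proper divisors of 2869: sum = 1 + 19 + 151 = 171
Since 171 < 2869, 2869 is deficient.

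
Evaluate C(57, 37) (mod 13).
0

Using Lucas' theorem:
Write n=57 and k=37 in base 13:
n in base 13: [4, 5]
k in base 13: [2, 11]
C(57,37) mod 13 = ∏ C(n_i, k_i) mod 13
Digit binomials (mod 13): C(4,2) = 6; C(5,11) = 0 (k_i > n_i)
Product: 6 × 0 = 0 ≡ 0 (mod 13)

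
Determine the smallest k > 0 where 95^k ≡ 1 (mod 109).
108

109 is prime, so ord(95) divides φ(109) = 108.
Divisors of 108: 1, 2, 3, 4, 6, 9, 12, 18, 27, 36, 54, 108.
Repeated squaring: 95^1 ≡ 95, 95^2 ≡ 87, 95^4 ≡ 48, 95^8 ≡ 15, 95^16 ≡ 7, 95^32 ≡ 49, 95^64 ≡ 3 (mod 109).
Test 95^d mod 109 for each divisor d in increasing order:
95^1 ≡ 95
95^2 ≡ 87
95^3 = 95^2·95^1 ≡ 90
95^4 ≡ 48
95^6 = 95^4·95^2 ≡ 34
95^9 = 95^8·95^1 ≡ 8
95^12 = 95^8·95^4 ≡ 66
95^18 = 95^16·95^2 ≡ 64
95^27 = 95^16·95^8·95^2·95^1 ≡ 76
95^36 = 95^32·95^4 ≡ 63
95^54 = 95^32·95^16·95^4·95^2 ≡ 108
95^108 = 95^64·95^32·95^8·95^4 ≡ 1  ← first divisor giving 1
The order is 108.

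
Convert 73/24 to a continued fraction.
[3; 24]

Euclidean algorithm steps:
73 = 3 × 24 + 1
24 = 24 × 1 + 0
Continued fraction: [3; 24]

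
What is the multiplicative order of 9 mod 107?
53

107 is prime, so ord(9) divides φ(107) = 106.
Divisors of 106: 1, 2, 53, 106.
Repeated squaring: 9^1 ≡ 9, 9^2 ≡ 81, 9^4 ≡ 34, 9^8 ≡ 86, 9^16 ≡ 13, 9^32 ≡ 62, 9^64 ≡ 99 (mod 107).
Test 9^d mod 107 for each divisor d in increasing order:
9^1 ≡ 9
9^2 ≡ 81
9^53 = 9^32·9^16·9^4·9^1 ≡ 1  ← first divisor giving 1
The order is 53.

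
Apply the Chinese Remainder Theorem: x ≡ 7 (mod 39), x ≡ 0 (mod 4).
124

Using Chinese Remainder Theorem:
M = 39 × 4 = 156
M1 = 4, M2 = 39
y1 = 4^(-1) mod 39 = 10
y2 = 39^(-1) mod 4 = 3
x = (7×4×10 + 0×39×3) mod 156 = 124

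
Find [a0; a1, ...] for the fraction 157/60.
[2; 1, 1, 1, 1, 1, 1, 4]

Euclidean algorithm steps:
157 = 2 × 60 + 37
60 = 1 × 37 + 23
37 = 1 × 23 + 14
23 = 1 × 14 + 9
14 = 1 × 9 + 5
9 = 1 × 5 + 4
5 = 1 × 4 + 1
4 = 4 × 1 + 0
Continued fraction: [2; 1, 1, 1, 1, 1, 1, 4]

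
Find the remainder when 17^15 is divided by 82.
3

Repeated squaring. Binary of 15 = 1111.
17^1 ≡ 17 (mod 82); 17^2 ≡ 43 (mod 82); 17^4 ≡ 45 (mod 82); 17^8 ≡ 57 (mod 82)
17^15 = 17^1 × 17^2 × 17^4 × 17^8 ≡ 3 (mod 82)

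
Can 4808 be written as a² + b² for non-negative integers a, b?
38² + 58² (a=38, b=58)

Factorization: 4808 = 2^3 × 601
By Fermat: n is sum of two squares iff every prime p ≡ 3 (mod 4) appears to even power.
All primes ≡ 3 (mod 4) appear to even power.
Search a = 0, 1, 2, … for 4808 - a² a perfect square: first hit at a = 38: 4808 - 1444 = 3364 = 58².
4808 = 38² + 58² = 1444 + 3364 ✓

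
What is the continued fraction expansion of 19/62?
[0; 3, 3, 1, 4]

Euclidean algorithm steps:
19 = 0 × 62 + 19
62 = 3 × 19 + 5
19 = 3 × 5 + 4
5 = 1 × 4 + 1
4 = 4 × 1 + 0
Continued fraction: [0; 3, 3, 1, 4]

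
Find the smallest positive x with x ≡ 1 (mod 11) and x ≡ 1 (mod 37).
1

Using Chinese Remainder Theorem:
M = 11 × 37 = 407
M1 = 37, M2 = 11
y1 = 37^(-1) mod 11 = 3
y2 = 11^(-1) mod 37 = 27
x = (1×37×3 + 1×11×27) mod 407 = 1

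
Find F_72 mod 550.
364

Matrix identity: Q^n = [[F_(n+1), F_n], [F_n, F_(n-1)]] with Q = [[1,1],[1,0]].
n = 72 = 1001000₂. Square-and-multiply, entries mod 550:
Q^1 = [[1,1],[1,0]]
Q^2 = (Q^1)² = [[2,1],[1,1]]
Q^4 = (Q^2)² = [[5,3],[3,2]]
Q^9 = (Q^4)²·Q = [[55,34],[34,21]]
Q^18 = (Q^9)² = [[331,384],[384,497]]
Q^36 = (Q^18)² = [[167,52],[52,115]]
Q^72 = (Q^36)² = [[343,364],[364,529]]
F_72 mod 550 = Q^72[0][1] = 364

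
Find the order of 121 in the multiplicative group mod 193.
32

193 is prime, so ord(121) divides φ(193) = 192.
Divisors of 192: 1, 2, 3, 4, 6, 8, 12, 16, 24, 32, 48, 64, 96, 192.
Repeated squaring: 121^1 ≡ 121, 121^2 ≡ 166, 121^4 ≡ 150, 121^8 ≡ 112, 121^16 ≡ 192, 121^32 ≡ 1, 121^64 ≡ 1, 121^128 ≡ 1 (mod 193).
Test 121^d mod 193 for each divisor d in increasing order:
121^1 ≡ 121
121^2 ≡ 166
121^3 = 121^2·121^1 ≡ 14
121^4 ≡ 150
121^6 = 121^4·121^2 ≡ 3
121^8 ≡ 112
121^12 = 121^8·121^4 ≡ 9
121^16 ≡ 192
121^24 = 121^16·121^8 ≡ 81
121^32 ≡ 1  ← first divisor giving 1
The order is 32.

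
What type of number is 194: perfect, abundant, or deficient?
deficient

Proper divisors of 194: sum = 1 + 2 + 97 = 100
Since 100 < 194, 194 is deficient.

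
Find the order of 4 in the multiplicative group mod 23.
11

23 is prime, so ord(4) divides φ(23) = 22.
Divisors of 22: 1, 2, 11, 22.
Repeated squaring: 4^1 ≡ 4, 4^2 ≡ 16, 4^4 ≡ 3, 4^8 ≡ 9, 4^16 ≡ 12 (mod 23).
Test 4^d mod 23 for each divisor d in increasing order:
4^1 ≡ 4
4^2 ≡ 16
4^11 = 4^8·4^2·4^1 ≡ 1  ← first divisor giving 1
The order is 11.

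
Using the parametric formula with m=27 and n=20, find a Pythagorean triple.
(329, 1080, 1129)

Euclid's formula: a = m² - n², b = 2mn, c = m² + n²
m = 27, n = 20
a = 27² - 20² = 729 - 400 = 329
b = 2 × 27 × 20 = 1080
c = 27² + 20² = 729 + 400 = 1129
Verification: 329² + 1080² = 108241 + 1166400 = 1274641 = 1129² ✓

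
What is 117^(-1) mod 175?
3

gcd(117, 175) = 1, so the inverse exists.
Extended Euclidean algorithm on (175, 117):
175 = 1 × 117 + 58  ⟹  58 = (1)·175 + (-1)·117
117 = 2 × 58 + 1  ⟹  1 = (-2)·175 + (3)·117
So (3)·117 ≡ 1 (mod 175), i.e. 117^(-1) ≡ 3 (mod 175).
Check: 117 × 3 = 351 ≡ 1 (mod 175)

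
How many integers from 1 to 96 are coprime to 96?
32

96 = 2^5 × 3
φ(n) = n × ∏(1 - 1/p) for each prime p dividing n
φ(96) = 96 × (1 - 1/2) × (1 - 1/3) = 32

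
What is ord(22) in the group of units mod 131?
130

131 is prime, so ord(22) divides φ(131) = 130.
Divisors of 130: 1, 2, 5, 10, 13, 26, 65, 130.
Repeated squaring: 22^1 ≡ 22, 22^2 ≡ 91, 22^4 ≡ 28, 22^8 ≡ 129, 22^16 ≡ 4, 22^32 ≡ 16, 22^64 ≡ 125, 22^128 ≡ 36 (mod 131).
Test 22^d mod 131 for each divisor d in increasing order:
22^1 ≡ 22
22^2 ≡ 91
22^5 = 22^4·22^1 ≡ 92
22^10 = 22^8·22^2 ≡ 80
22^13 = 22^8·22^4·22^1 ≡ 78
22^26 = 22^16·22^8·22^2 ≡ 58
22^65 = 22^64·22^1 ≡ 130
22^130 = 22^128·22^2 ≡ 1  ← first divisor giving 1
The order is 130.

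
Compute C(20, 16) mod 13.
9

Using Lucas' theorem:
Write n=20 and k=16 in base 13:
n in base 13: [1, 7]
k in base 13: [1, 3]
C(20,16) mod 13 = ∏ C(n_i, k_i) mod 13
Digit binomials (mod 13): C(1,1) = 1; C(7,3) = 35 ≡ 9
Product: 1 × 9 = 9 ≡ 9 (mod 13)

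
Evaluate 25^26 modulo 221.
183

Repeated squaring. Binary of 26 = 11010.
25^1 ≡ 25 (mod 221); 25^2 ≡ 183 (mod 221); 25^4 ≡ 118 (mod 221); 25^8 ≡ 1 (mod 221); 25^16 ≡ 1 (mod 221)
25^26 = 25^2 × 25^8 × 25^16 ≡ 183 (mod 221)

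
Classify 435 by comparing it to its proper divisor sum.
deficient

Proper divisors of 435: sum = 1 + 3 + 5 + 15 + 29 + 87 + 145 = 285
Since 285 < 435, 435 is deficient.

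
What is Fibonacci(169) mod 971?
688

Matrix identity: Q^n = [[F_(n+1), F_n], [F_n, F_(n-1)]] with Q = [[1,1],[1,0]].
n = 169 = 10101001₂. Square-and-multiply, entries mod 971:
Q^1 = [[1,1],[1,0]]
Q^2 = (Q^1)² = [[2,1],[1,1]]
Q^5 = (Q^2)²·Q = [[8,5],[5,3]]
Q^10 = (Q^5)² = [[89,55],[55,34]]
Q^21 = (Q^10)²·Q = [[233,265],[265,939]]
Q^42 = (Q^21)² = [[226,831],[831,366]]
Q^84 = (Q^42)² = [[764,626],[626,138]]
Q^169 = (Q^84)²·Q = [[218,688],[688,501]]
F_169 mod 971 = Q^169[0][1] = 688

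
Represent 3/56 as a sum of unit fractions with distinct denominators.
1/19 + 1/1064

Greedy algorithm:
3/56: ceiling(56/3) = 19, use 1/19
1/1064: ceiling(1064/1) = 1064, use 1/1064
Result: 3/56 = 1/19 + 1/1064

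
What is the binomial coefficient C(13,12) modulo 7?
6

Using Lucas' theorem:
Write n=13 and k=12 in base 7:
n in base 7: [1, 6]
k in base 7: [1, 5]
C(13,12) mod 7 = ∏ C(n_i, k_i) mod 7
Digit binomials (mod 7): C(1,1) = 1; C(6,5) = 6
Product: 1 × 6 = 6 ≡ 6 (mod 7)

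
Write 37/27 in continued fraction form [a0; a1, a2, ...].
[1; 2, 1, 2, 3]

Euclidean algorithm steps:
37 = 1 × 27 + 10
27 = 2 × 10 + 7
10 = 1 × 7 + 3
7 = 2 × 3 + 1
3 = 3 × 1 + 0
Continued fraction: [1; 2, 1, 2, 3]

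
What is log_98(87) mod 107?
56

Baby-step giant-step with step n = ⌈√107⌉ = 11.
Baby steps 98^j mod 107 (j:value) for j=0..10: 0:1, 1:98, 2:81, 3:20, 4:34, 5:15, 6:79, 7:38, 8:86, 9:82, 10:11.
Giant-step multiplier: 98^(-11) ≡ 98^(106-11) = 98^95 ≡ 67 (mod 107).
Giant steps γ_i = 87·67^i mod 107: γ_0=87, γ_1=51, γ_2=100, γ_3=66, γ_4=35, γ_5=98 (in table at j=1).
x = i·n + j = 5·11 + 1 = 56.
Check: 98^56 ≡ 87 (mod 107).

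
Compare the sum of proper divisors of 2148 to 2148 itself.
abundant

Proper divisors of 2148: sum = 1 + 2 + 3 + 4 + 6 + 12 + 179 + 358 + 537 + 716 + 1074 = 2892
Since 2892 > 2148, 2148 is abundant.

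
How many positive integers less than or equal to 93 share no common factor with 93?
60

93 = 3 × 31
φ(n) = n × ∏(1 - 1/p) for each prime p dividing n
φ(93) = 93 × (1 - 1/3) × (1 - 1/31) = 60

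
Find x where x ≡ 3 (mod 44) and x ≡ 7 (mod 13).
267

Using Chinese Remainder Theorem:
M = 44 × 13 = 572
M1 = 13, M2 = 44
y1 = 13^(-1) mod 44 = 17
y2 = 44^(-1) mod 13 = 8
x = (3×13×17 + 7×44×8) mod 572 = 267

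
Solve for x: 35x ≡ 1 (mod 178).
117

gcd(35, 178) = 1, so the inverse exists.
Extended Euclidean algorithm on (178, 35):
178 = 5 × 35 + 3  ⟹  3 = (1)·178 + (-5)·35
35 = 11 × 3 + 2  ⟹  2 = (-11)·178 + (56)·35
3 = 1 × 2 + 1  ⟹  1 = (12)·178 + (-61)·35
So (-61)·35 ≡ 1 (mod 178), i.e. 35^(-1) ≡ -61 ≡ 117 (mod 178).
Check: 35 × 117 = 4095 ≡ 1 (mod 178)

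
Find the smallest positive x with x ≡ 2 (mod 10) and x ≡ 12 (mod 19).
12

Using Chinese Remainder Theorem:
M = 10 × 19 = 190
M1 = 19, M2 = 10
y1 = 19^(-1) mod 10 = 9
y2 = 10^(-1) mod 19 = 2
x = (2×19×9 + 12×10×2) mod 190 = 12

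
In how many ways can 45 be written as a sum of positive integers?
89134

p(n) counts ways to write n as a sum of positive integers (order ignored).
Euler's pentagonal recurrence: p(k) = p(k-1) + p(k-2) - p(k-5) - p(k-7) + p(k-12) + p(k-15) - ... (offsets j(3j∓1)/2, signs ++--, p(0)=1, p(<0)=0).
DP table for k = 0..44: p(0)=1, p(1)=1, p(2)=2, p(3)=3, p(4)=5, p(5)=7, p(6)=11, p(7)=15, p(8)=22, p(9)=30, p(10)=42, p(11)=56, p(12)=77, p(13)=101, p(14)=135, p(15)=176, p(16)=231, p(17)=297, p(18)=385, p(19)=490, p(20)=627, p(21)=792, p(22)=1002, p(23)=1255, p(24)=1575, p(25)=1958, p(26)=2436, p(27)=3010, p(28)=3718, p(29)=4565, p(30)=5604, p(31)=6842, p(32)=8349, p(33)=10143, p(34)=12310, p(35)=14883, p(36)=17977, p(37)=21637, p(38)=26015, p(39)=31185, p(40)=37338, p(41)=44583, p(42)=53174, p(43)=63261, p(44)=75175.
Final step: p(45) = p(44) + p(43) - p(40) - p(38) + p(33) + p(30) - p(23) - p(19) + p(10) + p(5)
= 75175 + 63261 - 37338 - 26015 + 10143 + 5604 - 1255 - 490 + 42 + 7
= 89134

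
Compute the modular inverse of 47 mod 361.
169

gcd(47, 361) = 1, so the inverse exists.
Extended Euclidean algorithm on (361, 47):
361 = 7 × 47 + 32  ⟹  32 = (1)·361 + (-7)·47
47 = 1 × 32 + 15  ⟹  15 = (-1)·361 + (8)·47
32 = 2 × 15 + 2  ⟹  2 = (3)·361 + (-23)·47
15 = 7 × 2 + 1  ⟹  1 = (-22)·361 + (169)·47
So (169)·47 ≡ 1 (mod 361), i.e. 47^(-1) ≡ 169 (mod 361).
Check: 47 × 169 = 7943 ≡ 1 (mod 361)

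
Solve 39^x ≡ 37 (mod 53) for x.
2

Baby-step giant-step with step n = ⌈√53⌉ = 8.
Baby steps 39^j mod 53 (j:value) for j=0..7: 0:1, 1:39, 2:37, 3:12, 4:44, 5:20, 6:38, 7:51.
h = 37 is already in the table at j=2, so x = 2.
Check: 39^2 ≡ 37 (mod 53).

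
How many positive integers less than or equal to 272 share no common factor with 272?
128

272 = 2^4 × 17
φ(n) = n × ∏(1 - 1/p) for each prime p dividing n
φ(272) = 272 × (1 - 1/2) × (1 - 1/17) = 128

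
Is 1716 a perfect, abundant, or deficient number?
abundant

Proper divisors of 1716: sum = 1 + 2 + 3 + 4 + 6 + 11 + 12 + 13 + ... + 286 + 429 + 572 + 858 (23 divisors) = 2988
Since 2988 > 1716, 1716 is abundant.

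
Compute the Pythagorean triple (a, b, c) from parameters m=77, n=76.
(153, 11704, 11705)

Euclid's formula: a = m² - n², b = 2mn, c = m² + n²
m = 77, n = 76
a = 77² - 76² = 5929 - 5776 = 153
b = 2 × 77 × 76 = 11704
c = 77² + 76² = 5929 + 5776 = 11705
Verification: 153² + 11704² = 23409 + 136983616 = 137007025 = 11705² ✓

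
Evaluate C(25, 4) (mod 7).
1

Using Lucas' theorem:
Write n=25 and k=4 in base 7:
n in base 7: [3, 4]
k in base 7: [0, 4]
C(25,4) mod 7 = ∏ C(n_i, k_i) mod 7
Digit binomials (mod 7): C(3,0) = 1; C(4,4) = 1
Product: 1 × 1 = 1 ≡ 1 (mod 7)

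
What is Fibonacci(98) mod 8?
1

Matrix identity: Q^n = [[F_(n+1), F_n], [F_n, F_(n-1)]] with Q = [[1,1],[1,0]].
n = 98 = 1100010₂. Square-and-multiply, entries mod 8:
Q^1 = [[1,1],[1,0]]
Q^3 = (Q^1)²·Q = [[3,2],[2,1]]
Q^6 = (Q^3)² = [[5,0],[0,5]]
Q^12 = (Q^6)² = [[1,0],[0,1]]
Q^24 = (Q^12)² = [[1,0],[0,1]]
Q^49 = (Q^24)²·Q = [[1,1],[1,0]]
Q^98 = (Q^49)² = [[2,1],[1,1]]
F_98 mod 8 = Q^98[0][1] = 1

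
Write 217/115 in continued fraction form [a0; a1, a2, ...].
[1; 1, 7, 1, 5, 2]

Euclidean algorithm steps:
217 = 1 × 115 + 102
115 = 1 × 102 + 13
102 = 7 × 13 + 11
13 = 1 × 11 + 2
11 = 5 × 2 + 1
2 = 2 × 1 + 0
Continued fraction: [1; 1, 7, 1, 5, 2]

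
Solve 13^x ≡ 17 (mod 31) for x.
17

Baby-step giant-step with step n = ⌈√31⌉ = 6.
Baby steps 13^j mod 31 (j:value) for j=0..5: 0:1, 1:13, 2:14, 3:27, 4:10, 5:6.
Giant-step multiplier: 13^(-6) ≡ 13^(30-6) = 13^24 ≡ 2 (mod 31).
Giant steps γ_i = 17·2^i mod 31: γ_0=17, γ_1=3, γ_2=6 (in table at j=5).
x = i·n + j = 2·6 + 5 = 17.
Check: 13^17 ≡ 17 (mod 31).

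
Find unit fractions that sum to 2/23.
1/12 + 1/276

Greedy algorithm:
2/23: ceiling(23/2) = 12, use 1/12
1/276: ceiling(276/1) = 276, use 1/276
Result: 2/23 = 1/12 + 1/276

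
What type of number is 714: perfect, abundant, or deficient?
abundant

Proper divisors of 714: sum = 1 + 2 + 3 + 6 + 7 + 14 + 17 + 21 + 34 + 42 + 51 + 102 + 119 + 238 + 357 = 1014
Since 1014 > 714, 714 is abundant.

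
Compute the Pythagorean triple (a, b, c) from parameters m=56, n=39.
(1615, 4368, 4657)

Euclid's formula: a = m² - n², b = 2mn, c = m² + n²
m = 56, n = 39
a = 56² - 39² = 3136 - 1521 = 1615
b = 2 × 56 × 39 = 4368
c = 56² + 39² = 3136 + 1521 = 4657
Verification: 1615² + 4368² = 2608225 + 19079424 = 21687649 = 4657² ✓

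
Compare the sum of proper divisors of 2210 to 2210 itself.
abundant

Proper divisors of 2210: sum = 1 + 2 + 5 + 10 + 13 + 17 + 26 + 34 + 65 + 85 + 130 + 170 + 221 + 442 + 1105 = 2326
Since 2326 > 2210, 2210 is abundant.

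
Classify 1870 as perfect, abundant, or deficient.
abundant

Proper divisors of 1870: sum = 1 + 2 + 5 + 10 + 11 + 17 + 22 + 34 + 55 + 85 + 110 + 170 + 187 + 374 + 935 = 2018
Since 2018 > 1870, 1870 is abundant.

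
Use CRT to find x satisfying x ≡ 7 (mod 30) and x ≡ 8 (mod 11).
217

Using Chinese Remainder Theorem:
M = 30 × 11 = 330
M1 = 11, M2 = 30
y1 = 11^(-1) mod 30 = 11
y2 = 30^(-1) mod 11 = 7
x = (7×11×11 + 8×30×7) mod 330 = 217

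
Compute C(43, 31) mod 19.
0

Using Lucas' theorem:
Write n=43 and k=31 in base 19:
n in base 19: [2, 5]
k in base 19: [1, 12]
C(43,31) mod 19 = ∏ C(n_i, k_i) mod 19
Digit binomials (mod 19): C(2,1) = 2; C(5,12) = 0 (k_i > n_i)
Product: 2 × 0 = 0 ≡ 0 (mod 19)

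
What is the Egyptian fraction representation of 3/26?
1/9 + 1/234

Greedy algorithm:
3/26: ceiling(26/3) = 9, use 1/9
1/234: ceiling(234/1) = 234, use 1/234
Result: 3/26 = 1/9 + 1/234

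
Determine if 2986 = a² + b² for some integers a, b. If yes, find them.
31² + 45² (a=31, b=45)

Factorization: 2986 = 2 × 1493
By Fermat: n is sum of two squares iff every prime p ≡ 3 (mod 4) appears to even power.
All primes ≡ 3 (mod 4) appear to even power.
Search a = 0, 1, 2, … for 2986 - a² a perfect square: first hit at a = 31: 2986 - 961 = 2025 = 45².
2986 = 31² + 45² = 961 + 2025 ✓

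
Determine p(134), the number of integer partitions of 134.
8149040695

p(n) counts ways to write n as a sum of positive integers (order ignored).
Euler's pentagonal recurrence: p(k) = p(k-1) + p(k-2) - p(k-5) - p(k-7) + p(k-12) + p(k-15) - ... (offsets j(3j∓1)/2, signs ++--, p(0)=1, p(<0)=0).
DP table for k = 0..133: p(0)=1, p(1)=1, p(2)=2, p(3)=3, p(4)=5, p(5)=7, p(6)=11, p(7)=15, p(8)=22, p(9)=30, p(10)=42, p(11)=56, p(12)=77, p(13)=101, p(14)=135, p(15)=176, p(16)=231, p(17)=297, p(18)=385, p(19)=490, p(20)=627, p(21)=792, p(22)=1002, p(23)=1255, p(24)=1575, p(25)=1958, p(26)=2436, p(27)=3010, p(28)=3718, p(29)=4565, p(30)=5604, p(31)=6842, p(32)=8349, p(33)=10143, p(34)=12310, p(35)=14883, p(36)=17977, p(37)=21637, p(38)=26015, p(39)=31185, p(40)=37338, p(41)=44583, p(42)=53174, p(43)=63261, p(44)=75175, p(45)=89134, p(46)=105558, p(47)=124754, p(48)=147273, p(49)=173525, p(50)=204226, p(51)=239943, p(52)=281589, p(53)=329931, p(54)=386155, p(55)=451276, p(56)=526823, p(57)=614154, p(58)=715220, p(59)=831820, p(60)=966467, p(61)=1121505, p(62)=1300156, p(63)=1505499, p(64)=1741630, p(65)=2012558, p(66)=2323520, p(67)=2679689, p(68)=3087735, p(69)=3554345, p(70)=4087968, p(71)=4697205, p(72)=5392783, p(73)=6185689, p(74)=7089500, p(75)=8118264, p(76)=9289091, p(77)=10619863, p(78)=12132164, p(79)=13848650, p(80)=15796476, p(81)=18004327, p(82)=20506255, p(83)=23338469, p(84)=26543660, p(85)=30167357, p(86)=34262962, p(87)=38887673, p(88)=44108109, p(89)=49995925, p(90)=56634173, p(91)=64112359, p(92)=72533807, p(93)=82010177, p(94)=92669720, p(95)=104651419, p(96)=118114304, p(97)=133230930, p(98)=150198136, p(99)=169229875, p(100)=190569292, p(101)=214481126, p(102)=241265379, p(103)=271248950, p(104)=304801365, p(105)=342325709, p(106)=384276336, p(107)=431149389, p(108)=483502844, p(109)=541946240, p(110)=607163746, p(111)=679903203, p(112)=761002156, p(113)=851376628, p(114)=952050665, p(115)=1064144451, p(116)=1188908248, p(117)=1327710076, p(118)=1482074143, p(119)=1653668665, p(120)=1844349560, p(121)=2056148051, p(122)=2291320912, p(123)=2552338241, p(124)=2841940500, p(125)=3163127352, p(126)=3519222692, p(127)=3913864295, p(128)=4351078600, p(129)=4835271870, p(130)=5371315400, p(131)=5964539504, p(132)=6620830889, p(133)=7346629512.
Final step: p(134) = p(133) + p(132) - p(129) - p(127) + p(122) + p(119) - p(112) - p(108) + p(99) + p(94) - p(83) - p(77) + p(64) + p(57) - p(42) - p(34) + p(17) + p(8)
= 7346629512 + 6620830889 - 4835271870 - 3913864295 + 2291320912 + 1653668665 - 761002156 - 483502844 + 169229875 + 92669720 - 23338469 - 10619863 + 1741630 + 614154 - 53174 - 12310 + 297 + 22
= 8149040695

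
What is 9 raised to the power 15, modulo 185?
84

Repeated squaring. Binary of 15 = 1111.
9^1 ≡ 9 (mod 185); 9^2 ≡ 81 (mod 185); 9^4 ≡ 86 (mod 185); 9^8 ≡ 181 (mod 185)
9^15 = 9^1 × 9^2 × 9^4 × 9^8 ≡ 84 (mod 185)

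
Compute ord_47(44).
46

47 is prime, so ord(44) divides φ(47) = 46.
Divisors of 46: 1, 2, 23, 46.
Repeated squaring: 44^1 ≡ 44, 44^2 ≡ 9, 44^4 ≡ 34, 44^8 ≡ 28, 44^16 ≡ 32, 44^32 ≡ 37 (mod 47).
Test 44^d mod 47 for each divisor d in increasing order:
44^1 ≡ 44
44^2 ≡ 9
44^23 = 44^16·44^4·44^2·44^1 ≡ 46
44^46 = 44^32·44^8·44^4·44^2 ≡ 1  ← first divisor giving 1
The order is 46.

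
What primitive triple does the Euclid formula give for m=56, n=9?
(3055, 1008, 3217)

Euclid's formula: a = m² - n², b = 2mn, c = m² + n²
m = 56, n = 9
a = 56² - 9² = 3136 - 81 = 3055
b = 2 × 56 × 9 = 1008
c = 56² + 9² = 3136 + 81 = 3217
Verification: 3055² + 1008² = 9333025 + 1016064 = 10349089 = 3217² ✓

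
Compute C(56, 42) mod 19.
1

Using Lucas' theorem:
Write n=56 and k=42 in base 19:
n in base 19: [2, 18]
k in base 19: [2, 4]
C(56,42) mod 19 = ∏ C(n_i, k_i) mod 19
Digit binomials (mod 19): C(2,2) = 1; C(18,4) = 3060 ≡ 1
Product: 1 × 1 = 1 ≡ 1 (mod 19)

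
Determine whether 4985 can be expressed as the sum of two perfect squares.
19² + 68² (a=19, b=68)

Factorization: 4985 = 5 × 997
By Fermat: n is sum of two squares iff every prime p ≡ 3 (mod 4) appears to even power.
All primes ≡ 3 (mod 4) appear to even power.
Search a = 0, 1, 2, … for 4985 - a² a perfect square: first hit at a = 19: 4985 - 361 = 4624 = 68².
4985 = 19² + 68² = 361 + 4624 ✓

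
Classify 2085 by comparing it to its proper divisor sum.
deficient

Proper divisors of 2085: sum = 1 + 3 + 5 + 15 + 139 + 417 + 695 = 1275
Since 1275 < 2085, 2085 is deficient.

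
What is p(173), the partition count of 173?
362326859895

p(n) counts ways to write n as a sum of positive integers (order ignored).
Euler's pentagonal recurrence: p(k) = p(k-1) + p(k-2) - p(k-5) - p(k-7) + p(k-12) + p(k-15) - ... (offsets j(3j∓1)/2, signs ++--, p(0)=1, p(<0)=0).
DP table for k = 0..172: p(0)=1, p(1)=1, p(2)=2, p(3)=3, p(4)=5, p(5)=7, p(6)=11, p(7)=15, p(8)=22, p(9)=30, p(10)=42, p(11)=56, p(12)=77, p(13)=101, p(14)=135, p(15)=176, p(16)=231, p(17)=297, p(18)=385, p(19)=490, p(20)=627, p(21)=792, p(22)=1002, p(23)=1255, p(24)=1575, p(25)=1958, p(26)=2436, p(27)=3010, p(28)=3718, p(29)=4565, p(30)=5604, p(31)=6842, p(32)=8349, p(33)=10143, p(34)=12310, p(35)=14883, p(36)=17977, p(37)=21637, p(38)=26015, p(39)=31185, p(40)=37338, p(41)=44583, p(42)=53174, p(43)=63261, p(44)=75175, p(45)=89134, p(46)=105558, p(47)=124754, p(48)=147273, p(49)=173525, p(50)=204226, p(51)=239943, p(52)=281589, p(53)=329931, p(54)=386155, p(55)=451276, p(56)=526823, p(57)=614154, p(58)=715220, p(59)=831820, p(60)=966467, p(61)=1121505, p(62)=1300156, p(63)=1505499, p(64)=1741630, p(65)=2012558, p(66)=2323520, p(67)=2679689, p(68)=3087735, p(69)=3554345, p(70)=4087968, p(71)=4697205, p(72)=5392783, p(73)=6185689, p(74)=7089500, p(75)=8118264, p(76)=9289091, p(77)=10619863, p(78)=12132164, p(79)=13848650, p(80)=15796476, p(81)=18004327, p(82)=20506255, p(83)=23338469, p(84)=26543660, p(85)=30167357, p(86)=34262962, p(87)=38887673, p(88)=44108109, p(89)=49995925, p(90)=56634173, p(91)=64112359, p(92)=72533807, p(93)=82010177, p(94)=92669720, p(95)=104651419, p(96)=118114304, p(97)=133230930, p(98)=150198136, p(99)=169229875, p(100)=190569292, p(101)=214481126, p(102)=241265379, p(103)=271248950, p(104)=304801365, p(105)=342325709, p(106)=384276336, p(107)=431149389, p(108)=483502844, p(109)=541946240, p(110)=607163746, p(111)=679903203, p(112)=761002156, p(113)=851376628, p(114)=952050665, p(115)=1064144451, p(116)=1188908248, p(117)=1327710076, p(118)=1482074143, p(119)=1653668665, p(120)=1844349560, p(121)=2056148051, p(122)=2291320912, p(123)=2552338241, p(124)=2841940500, p(125)=3163127352, p(126)=3519222692, p(127)=3913864295, p(128)=4351078600, p(129)=4835271870, p(130)=5371315400, p(131)=5964539504, p(132)=6620830889, p(133)=7346629512, p(134)=8149040695, p(135)=9035836076, p(136)=10015581680, p(137)=11097645016, p(138)=12292341831, p(139)=13610949895, p(140)=15065878135, p(141)=16670689208, p(142)=18440293320, p(143)=20390982757, p(144)=22540654445, p(145)=24908858009, p(146)=27517052599, p(147)=30388671978, p(148)=33549419497, p(149)=37027355200, p(150)=40853235313, p(151)=45060624582, p(152)=49686288421, p(153)=54770336324, p(154)=60356673280, p(155)=66493182097, p(156)=73232243759, p(157)=80630964769, p(158)=88751778802, p(159)=97662728555, p(160)=107438159466, p(161)=118159068427, p(162)=129913904637, p(163)=142798995930, p(164)=156919475295, p(165)=172389800255, p(166)=189334822579, p(167)=207890420102, p(168)=228204732751, p(169)=250438925115, p(170)=274768617130, p(171)=301384802048, p(172)=330495499613.
Final step: p(173) = p(172) + p(171) - p(168) - p(166) + p(161) + p(158) - p(151) - p(147) + p(138) + p(133) - p(122) - p(116) + p(103) + p(96) - p(81) - p(73) + p(56) + p(47) - p(28) - p(18)
= 330495499613 + 301384802048 - 228204732751 - 189334822579 + 118159068427 + 88751778802 - 45060624582 - 30388671978 + 12292341831 + 7346629512 - 2291320912 - 1188908248 + 271248950 + 118114304 - 18004327 - 6185689 + 526823 + 124754 - 3718 - 385
= 362326859895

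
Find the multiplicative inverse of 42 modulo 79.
32

gcd(42, 79) = 1, so the inverse exists.
Extended Euclidean algorithm on (79, 42):
79 = 1 × 42 + 37  ⟹  37 = (1)·79 + (-1)·42
42 = 1 × 37 + 5  ⟹  5 = (-1)·79 + (2)·42
37 = 7 × 5 + 2  ⟹  2 = (8)·79 + (-15)·42
5 = 2 × 2 + 1  ⟹  1 = (-17)·79 + (32)·42
So (32)·42 ≡ 1 (mod 79), i.e. 42^(-1) ≡ 32 (mod 79).
Check: 42 × 32 = 1344 ≡ 1 (mod 79)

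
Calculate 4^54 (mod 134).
24

Repeated squaring. Binary of 54 = 110110.
4^1 ≡ 4 (mod 134); 4^2 ≡ 16 (mod 134); 4^4 ≡ 122 (mod 134); 4^8 ≡ 10 (mod 134); 4^16 ≡ 100 (mod 134); 4^32 ≡ 84 (mod 134)
4^54 = 4^2 × 4^4 × 4^16 × 4^32 ≡ 24 (mod 134)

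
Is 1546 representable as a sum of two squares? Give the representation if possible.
5² + 39² (a=5, b=39)

Factorization: 1546 = 2 × 773
By Fermat: n is sum of two squares iff every prime p ≡ 3 (mod 4) appears to even power.
All primes ≡ 3 (mod 4) appear to even power.
Search a = 0, 1, 2, … for 1546 - a² a perfect square: first hit at a = 5: 1546 - 25 = 1521 = 39².
1546 = 5² + 39² = 25 + 1521 ✓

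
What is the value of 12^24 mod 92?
52

Repeated squaring. Binary of 24 = 11000.
12^1 ≡ 12 (mod 92); 12^2 ≡ 52 (mod 92); 12^4 ≡ 36 (mod 92); 12^8 ≡ 8 (mod 92); 12^16 ≡ 64 (mod 92)
12^24 = 12^8 × 12^16 ≡ 52 (mod 92)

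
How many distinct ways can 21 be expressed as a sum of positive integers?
792

p(n) counts ways to write n as a sum of positive integers (order ignored).
Euler's pentagonal recurrence: p(k) = p(k-1) + p(k-2) - p(k-5) - p(k-7) + p(k-12) + p(k-15) - ... (offsets j(3j∓1)/2, signs ++--, p(0)=1, p(<0)=0).
DP table for k = 0..20: p(0)=1, p(1)=1, p(2)=2, p(3)=3, p(4)=5, p(5)=7, p(6)=11, p(7)=15, p(8)=22, p(9)=30, p(10)=42, p(11)=56, p(12)=77, p(13)=101, p(14)=135, p(15)=176, p(16)=231, p(17)=297, p(18)=385, p(19)=490, p(20)=627.
Final step: p(21) = p(20) + p(19) - p(16) - p(14) + p(9) + p(6)
= 627 + 490 - 231 - 135 + 30 + 11
= 792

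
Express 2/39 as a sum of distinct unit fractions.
1/20 + 1/780

Greedy algorithm:
2/39: ceiling(39/2) = 20, use 1/20
1/780: ceiling(780/1) = 780, use 1/780
Result: 2/39 = 1/20 + 1/780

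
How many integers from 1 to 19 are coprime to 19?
18

19 = 19
φ(n) = n × ∏(1 - 1/p) for each prime p dividing n
φ(19) = 19 × (1 - 1/19) = 18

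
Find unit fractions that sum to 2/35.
1/18 + 1/630

Greedy algorithm:
2/35: ceiling(35/2) = 18, use 1/18
1/630: ceiling(630/1) = 630, use 1/630
Result: 2/35 = 1/18 + 1/630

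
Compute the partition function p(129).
4835271870

p(n) counts ways to write n as a sum of positive integers (order ignored).
Euler's pentagonal recurrence: p(k) = p(k-1) + p(k-2) - p(k-5) - p(k-7) + p(k-12) + p(k-15) - ... (offsets j(3j∓1)/2, signs ++--, p(0)=1, p(<0)=0).
DP table for k = 0..128: p(0)=1, p(1)=1, p(2)=2, p(3)=3, p(4)=5, p(5)=7, p(6)=11, p(7)=15, p(8)=22, p(9)=30, p(10)=42, p(11)=56, p(12)=77, p(13)=101, p(14)=135, p(15)=176, p(16)=231, p(17)=297, p(18)=385, p(19)=490, p(20)=627, p(21)=792, p(22)=1002, p(23)=1255, p(24)=1575, p(25)=1958, p(26)=2436, p(27)=3010, p(28)=3718, p(29)=4565, p(30)=5604, p(31)=6842, p(32)=8349, p(33)=10143, p(34)=12310, p(35)=14883, p(36)=17977, p(37)=21637, p(38)=26015, p(39)=31185, p(40)=37338, p(41)=44583, p(42)=53174, p(43)=63261, p(44)=75175, p(45)=89134, p(46)=105558, p(47)=124754, p(48)=147273, p(49)=173525, p(50)=204226, p(51)=239943, p(52)=281589, p(53)=329931, p(54)=386155, p(55)=451276, p(56)=526823, p(57)=614154, p(58)=715220, p(59)=831820, p(60)=966467, p(61)=1121505, p(62)=1300156, p(63)=1505499, p(64)=1741630, p(65)=2012558, p(66)=2323520, p(67)=2679689, p(68)=3087735, p(69)=3554345, p(70)=4087968, p(71)=4697205, p(72)=5392783, p(73)=6185689, p(74)=7089500, p(75)=8118264, p(76)=9289091, p(77)=10619863, p(78)=12132164, p(79)=13848650, p(80)=15796476, p(81)=18004327, p(82)=20506255, p(83)=23338469, p(84)=26543660, p(85)=30167357, p(86)=34262962, p(87)=38887673, p(88)=44108109, p(89)=49995925, p(90)=56634173, p(91)=64112359, p(92)=72533807, p(93)=82010177, p(94)=92669720, p(95)=104651419, p(96)=118114304, p(97)=133230930, p(98)=150198136, p(99)=169229875, p(100)=190569292, p(101)=214481126, p(102)=241265379, p(103)=271248950, p(104)=304801365, p(105)=342325709, p(106)=384276336, p(107)=431149389, p(108)=483502844, p(109)=541946240, p(110)=607163746, p(111)=679903203, p(112)=761002156, p(113)=851376628, p(114)=952050665, p(115)=1064144451, p(116)=1188908248, p(117)=1327710076, p(118)=1482074143, p(119)=1653668665, p(120)=1844349560, p(121)=2056148051, p(122)=2291320912, p(123)=2552338241, p(124)=2841940500, p(125)=3163127352, p(126)=3519222692, p(127)=3913864295, p(128)=4351078600.
Final step: p(129) = p(128) + p(127) - p(124) - p(122) + p(117) + p(114) - p(107) - p(103) + p(94) + p(89) - p(78) - p(72) + p(59) + p(52) - p(37) - p(29) + p(12) + p(3)
= 4351078600 + 3913864295 - 2841940500 - 2291320912 + 1327710076 + 952050665 - 431149389 - 271248950 + 92669720 + 49995925 - 12132164 - 5392783 + 831820 + 281589 - 21637 - 4565 + 77 + 3
= 4835271870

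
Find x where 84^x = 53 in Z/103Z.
35

Baby-step giant-step with step n = ⌈√103⌉ = 11.
Baby steps 84^j mod 103 (j:value) for j=0..10: 0:1, 1:84, 2:52, 3:42, 4:26, 5:21, 6:13, 7:62, 8:58, 9:31, 10:29.
Giant-step multiplier: 84^(-11) ≡ 84^(102-11) = 84^91 ≡ 20 (mod 103).
Giant steps γ_i = 53·20^i mod 103: γ_0=53, γ_1=30, γ_2=85, γ_3=52 (in table at j=2).
x = i·n + j = 3·11 + 2 = 35.
Check: 84^35 ≡ 53 (mod 103).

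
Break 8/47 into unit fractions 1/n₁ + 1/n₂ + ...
1/6 + 1/282

Greedy algorithm:
8/47: ceiling(47/8) = 6, use 1/6
1/282: ceiling(282/1) = 282, use 1/282
Result: 8/47 = 1/6 + 1/282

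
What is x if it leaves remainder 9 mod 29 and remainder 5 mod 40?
125

Using Chinese Remainder Theorem:
M = 29 × 40 = 1160
M1 = 40, M2 = 29
y1 = 40^(-1) mod 29 = 8
y2 = 29^(-1) mod 40 = 29
x = (9×40×8 + 5×29×29) mod 1160 = 125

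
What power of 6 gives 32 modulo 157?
99

Baby-step giant-step with step n = ⌈√157⌉ = 13.
Baby steps 6^j mod 157 (j:value) for j=0..12: 0:1, 1:6, 2:36, 3:59, 4:40, 5:83, 6:27, 7:5, 8:30, 9:23, 10:138, 11:43, 12:101.
Giant-step multiplier: 6^(-13) ≡ 6^(156-13) = 6^143 ≡ 107 (mod 157).
Giant steps γ_i = 32·107^i mod 157: γ_0=32, γ_1=127, γ_2=87, γ_3=46, γ_4=55, γ_5=76, γ_6=125, γ_7=30 (in table at j=8).
x = i·n + j = 7·13 + 8 = 99.
Check: 6^99 ≡ 32 (mod 157).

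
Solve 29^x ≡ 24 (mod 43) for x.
2

Baby-step giant-step with step n = ⌈√43⌉ = 7.
Baby steps 29^j mod 43 (j:value) for j=0..6: 0:1, 1:29, 2:24, 3:8, 4:17, 5:20, 6:21.
h = 24 is already in the table at j=2, so x = 2.
Check: 29^2 ≡ 24 (mod 43).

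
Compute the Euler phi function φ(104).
48

104 = 2^3 × 13
φ(n) = n × ∏(1 - 1/p) for each prime p dividing n
φ(104) = 104 × (1 - 1/2) × (1 - 1/13) = 48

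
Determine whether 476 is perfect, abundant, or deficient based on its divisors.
abundant

Proper divisors of 476: sum = 1 + 2 + 4 + 7 + 14 + 17 + 28 + 34 + 68 + 119 + 238 = 532
Since 532 > 476, 476 is abundant.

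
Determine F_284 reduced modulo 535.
318

Matrix identity: Q^n = [[F_(n+1), F_n], [F_n, F_(n-1)]] with Q = [[1,1],[1,0]].
n = 284 = 100011100₂. Square-and-multiply, entries mod 535:
Q^1 = [[1,1],[1,0]]
Q^2 = (Q^1)² = [[2,1],[1,1]]
Q^4 = (Q^2)² = [[5,3],[3,2]]
Q^8 = (Q^4)² = [[34,21],[21,13]]
Q^17 = (Q^8)²·Q = [[444,527],[527,452]]
Q^35 = (Q^17)²·Q = [[107,320],[320,322]]
Q^71 = (Q^35)²·Q = [[214,429],[429,320]]
Q^142 = (Q^71)² = [[322,106],[106,216]]
Q^284 = (Q^142)² = [[430,318],[318,112]]
F_284 mod 535 = Q^284[0][1] = 318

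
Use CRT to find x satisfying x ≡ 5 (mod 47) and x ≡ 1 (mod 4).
5

Using Chinese Remainder Theorem:
M = 47 × 4 = 188
M1 = 4, M2 = 47
y1 = 4^(-1) mod 47 = 12
y2 = 47^(-1) mod 4 = 3
x = (5×4×12 + 1×47×3) mod 188 = 5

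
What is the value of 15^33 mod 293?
102

Repeated squaring. Binary of 33 = 100001.
15^1 ≡ 15 (mod 293); 15^2 ≡ 225 (mod 293); 15^4 ≡ 229 (mod 293); 15^8 ≡ 287 (mod 293); 15^16 ≡ 36 (mod 293); 15^32 ≡ 124 (mod 293)
15^33 = 15^1 × 15^32 ≡ 102 (mod 293)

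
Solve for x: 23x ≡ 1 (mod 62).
27

gcd(23, 62) = 1, so the inverse exists.
Extended Euclidean algorithm on (62, 23):
62 = 2 × 23 + 16  ⟹  16 = (1)·62 + (-2)·23
23 = 1 × 16 + 7  ⟹  7 = (-1)·62 + (3)·23
16 = 2 × 7 + 2  ⟹  2 = (3)·62 + (-8)·23
7 = 3 × 2 + 1  ⟹  1 = (-10)·62 + (27)·23
So (27)·23 ≡ 1 (mod 62), i.e. 23^(-1) ≡ 27 (mod 62).
Check: 23 × 27 = 621 ≡ 1 (mod 62)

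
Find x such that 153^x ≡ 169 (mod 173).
128

Baby-step giant-step with step n = ⌈√173⌉ = 14.
Baby steps 153^j mod 173 (j:value) for j=0..13: 0:1, 1:153, 2:54, 3:131, 4:148, 5:154, 6:34, 7:12, 8:106, 9:129, 10:15, 11:46, 12:118, 13:62.
Giant-step multiplier: 153^(-14) ≡ 153^(172-14) = 153^158 ≡ 167 (mod 173).
Giant steps γ_i = 169·167^i mod 173: γ_0=169, γ_1=24, γ_2=29, γ_3=172, γ_4=6, γ_5=137, γ_6=43, γ_7=88, γ_8=164, γ_9=54 (in table at j=2).
x = i·n + j = 9·14 + 2 = 128.
Check: 153^128 ≡ 169 (mod 173).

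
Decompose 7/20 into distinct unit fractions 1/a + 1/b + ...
1/3 + 1/60

Greedy algorithm:
7/20: ceiling(20/7) = 3, use 1/3
1/60: ceiling(60/1) = 60, use 1/60
Result: 7/20 = 1/3 + 1/60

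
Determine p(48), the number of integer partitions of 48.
147273

p(n) counts ways to write n as a sum of positive integers (order ignored).
Euler's pentagonal recurrence: p(k) = p(k-1) + p(k-2) - p(k-5) - p(k-7) + p(k-12) + p(k-15) - ... (offsets j(3j∓1)/2, signs ++--, p(0)=1, p(<0)=0).
DP table for k = 0..47: p(0)=1, p(1)=1, p(2)=2, p(3)=3, p(4)=5, p(5)=7, p(6)=11, p(7)=15, p(8)=22, p(9)=30, p(10)=42, p(11)=56, p(12)=77, p(13)=101, p(14)=135, p(15)=176, p(16)=231, p(17)=297, p(18)=385, p(19)=490, p(20)=627, p(21)=792, p(22)=1002, p(23)=1255, p(24)=1575, p(25)=1958, p(26)=2436, p(27)=3010, p(28)=3718, p(29)=4565, p(30)=5604, p(31)=6842, p(32)=8349, p(33)=10143, p(34)=12310, p(35)=14883, p(36)=17977, p(37)=21637, p(38)=26015, p(39)=31185, p(40)=37338, p(41)=44583, p(42)=53174, p(43)=63261, p(44)=75175, p(45)=89134, p(46)=105558, p(47)=124754.
Final step: p(48) = p(47) + p(46) - p(43) - p(41) + p(36) + p(33) - p(26) - p(22) + p(13) + p(8)
= 124754 + 105558 - 63261 - 44583 + 17977 + 10143 - 2436 - 1002 + 101 + 22
= 147273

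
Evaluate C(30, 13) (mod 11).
1

Using Lucas' theorem:
Write n=30 and k=13 in base 11:
n in base 11: [2, 8]
k in base 11: [1, 2]
C(30,13) mod 11 = ∏ C(n_i, k_i) mod 11
Digit binomials (mod 11): C(2,1) = 2; C(8,2) = 28 ≡ 6
Product: 2 × 6 = 12 ≡ 1 (mod 11)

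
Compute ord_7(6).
2

7 is prime, so ord(6) divides φ(7) = 6.
Divisors of 6: 1, 2, 3, 6.
Repeated squaring: 6^1 ≡ 6, 6^2 ≡ 1, 6^4 ≡ 1 (mod 7).
Test 6^d mod 7 for each divisor d in increasing order:
6^1 ≡ 6
6^2 ≡ 1  ← first divisor giving 1
The order is 2.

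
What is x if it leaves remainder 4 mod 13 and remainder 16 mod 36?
160

Using Chinese Remainder Theorem:
M = 13 × 36 = 468
M1 = 36, M2 = 13
y1 = 36^(-1) mod 13 = 4
y2 = 13^(-1) mod 36 = 25
x = (4×36×4 + 16×13×25) mod 468 = 160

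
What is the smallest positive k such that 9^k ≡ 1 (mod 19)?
9

19 is prime, so ord(9) divides φ(19) = 18.
Divisors of 18: 1, 2, 3, 6, 9, 18.
Repeated squaring: 9^1 ≡ 9, 9^2 ≡ 5, 9^4 ≡ 6, 9^8 ≡ 17, 9^16 ≡ 4 (mod 19).
Test 9^d mod 19 for each divisor d in increasing order:
9^1 ≡ 9
9^2 ≡ 5
9^3 = 9^2·9^1 ≡ 7
9^6 = 9^4·9^2 ≡ 11
9^9 = 9^8·9^1 ≡ 1  ← first divisor giving 1
The order is 9.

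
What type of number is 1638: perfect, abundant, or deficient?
abundant

Proper divisors of 1638: sum = 1 + 2 + 3 + 6 + 7 + 9 + 13 + 14 + ... + 234 + 273 + 546 + 819 (23 divisors) = 2730
Since 2730 > 1638, 1638 is abundant.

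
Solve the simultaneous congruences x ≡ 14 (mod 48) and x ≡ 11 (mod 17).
62

Using Chinese Remainder Theorem:
M = 48 × 17 = 816
M1 = 17, M2 = 48
y1 = 17^(-1) mod 48 = 17
y2 = 48^(-1) mod 17 = 11
x = (14×17×17 + 11×48×11) mod 816 = 62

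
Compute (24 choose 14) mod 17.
0

Using Lucas' theorem:
Write n=24 and k=14 in base 17:
n in base 17: [1, 7]
k in base 17: [0, 14]
C(24,14) mod 17 = ∏ C(n_i, k_i) mod 17
Digit binomials (mod 17): C(1,0) = 1; C(7,14) = 0 (k_i > n_i)
Product: 1 × 0 = 0 ≡ 0 (mod 17)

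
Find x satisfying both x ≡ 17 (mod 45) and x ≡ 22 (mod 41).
1457

Using Chinese Remainder Theorem:
M = 45 × 41 = 1845
M1 = 41, M2 = 45
y1 = 41^(-1) mod 45 = 11
y2 = 45^(-1) mod 41 = 31
x = (17×41×11 + 22×45×31) mod 1845 = 1457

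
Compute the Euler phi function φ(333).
216

333 = 3^2 × 37
φ(n) = n × ∏(1 - 1/p) for each prime p dividing n
φ(333) = 333 × (1 - 1/3) × (1 - 1/37) = 216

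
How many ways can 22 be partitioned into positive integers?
1002

p(n) counts ways to write n as a sum of positive integers (order ignored).
Euler's pentagonal recurrence: p(k) = p(k-1) + p(k-2) - p(k-5) - p(k-7) + p(k-12) + p(k-15) - ... (offsets j(3j∓1)/2, signs ++--, p(0)=1, p(<0)=0).
DP table for k = 0..21: p(0)=1, p(1)=1, p(2)=2, p(3)=3, p(4)=5, p(5)=7, p(6)=11, p(7)=15, p(8)=22, p(9)=30, p(10)=42, p(11)=56, p(12)=77, p(13)=101, p(14)=135, p(15)=176, p(16)=231, p(17)=297, p(18)=385, p(19)=490, p(20)=627, p(21)=792.
Final step: p(22) = p(21) + p(20) - p(17) - p(15) + p(10) + p(7) - p(0)
= 792 + 627 - 297 - 176 + 42 + 15 - 1
= 1002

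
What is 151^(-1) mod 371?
86

gcd(151, 371) = 1, so the inverse exists.
Extended Euclidean algorithm on (371, 151):
371 = 2 × 151 + 69  ⟹  69 = (1)·371 + (-2)·151
151 = 2 × 69 + 13  ⟹  13 = (-2)·371 + (5)·151
69 = 5 × 13 + 4  ⟹  4 = (11)·371 + (-27)·151
13 = 3 × 4 + 1  ⟹  1 = (-35)·371 + (86)·151
So (86)·151 ≡ 1 (mod 371), i.e. 151^(-1) ≡ 86 (mod 371).
Check: 151 × 86 = 12986 ≡ 1 (mod 371)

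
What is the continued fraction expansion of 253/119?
[2; 7, 1, 14]

Euclidean algorithm steps:
253 = 2 × 119 + 15
119 = 7 × 15 + 14
15 = 1 × 14 + 1
14 = 14 × 1 + 0
Continued fraction: [2; 7, 1, 14]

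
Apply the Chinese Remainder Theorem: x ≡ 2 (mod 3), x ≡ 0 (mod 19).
38

Using Chinese Remainder Theorem:
M = 3 × 19 = 57
M1 = 19, M2 = 3
y1 = 19^(-1) mod 3 = 1
y2 = 3^(-1) mod 19 = 13
x = (2×19×1 + 0×3×13) mod 57 = 38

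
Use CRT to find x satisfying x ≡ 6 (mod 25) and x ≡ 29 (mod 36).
281

Using Chinese Remainder Theorem:
M = 25 × 36 = 900
M1 = 36, M2 = 25
y1 = 36^(-1) mod 25 = 16
y2 = 25^(-1) mod 36 = 13
x = (6×36×16 + 29×25×13) mod 900 = 281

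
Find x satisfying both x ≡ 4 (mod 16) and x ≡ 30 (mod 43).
116

Using Chinese Remainder Theorem:
M = 16 × 43 = 688
M1 = 43, M2 = 16
y1 = 43^(-1) mod 16 = 3
y2 = 16^(-1) mod 43 = 35
x = (4×43×3 + 30×16×35) mod 688 = 116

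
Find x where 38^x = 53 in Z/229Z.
96

Baby-step giant-step with step n = ⌈√229⌉ = 16.
Baby steps 38^j mod 229 (j:value) for j=0..15: 0:1, 1:38, 2:70, 3:141, 4:91, 5:23, 6:187, 7:7, 8:37, 9:32, 10:71, 11:179, 12:161, 13:164, 14:49, 15:30.
Giant-step multiplier: 38^(-16) ≡ 38^(228-16) = 38^212 ≡ 183 (mod 229).
Giant steps γ_i = 53·183^i mod 229: γ_0=53, γ_1=81, γ_2=167, γ_3=104, γ_4=25, γ_5=224, γ_6=1 (in table at j=0).
x = i·n + j = 6·16 + 0 = 96.
Check: 38^96 ≡ 53 (mod 229).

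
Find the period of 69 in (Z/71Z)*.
70

71 is prime, so ord(69) divides φ(71) = 70.
Divisors of 70: 1, 2, 5, 7, 10, 14, 35, 70.
Repeated squaring: 69^1 ≡ 69, 69^2 ≡ 4, 69^4 ≡ 16, 69^8 ≡ 43, 69^16 ≡ 3, 69^32 ≡ 9, 69^64 ≡ 10 (mod 71).
Test 69^d mod 71 for each divisor d in increasing order:
69^1 ≡ 69
69^2 ≡ 4
69^5 = 69^4·69^1 ≡ 39
69^7 = 69^4·69^2·69^1 ≡ 14
69^10 = 69^8·69^2 ≡ 30
69^14 = 69^8·69^4·69^2 ≡ 54
69^35 = 69^32·69^2·69^1 ≡ 70
69^70 = 69^64·69^4·69^2 ≡ 1  ← first divisor giving 1
The order is 70.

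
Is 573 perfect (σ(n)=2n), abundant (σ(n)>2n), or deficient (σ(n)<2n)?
deficient

Proper divisors of 573: sum = 1 + 3 + 191 = 195
Since 195 < 573, 573 is deficient.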